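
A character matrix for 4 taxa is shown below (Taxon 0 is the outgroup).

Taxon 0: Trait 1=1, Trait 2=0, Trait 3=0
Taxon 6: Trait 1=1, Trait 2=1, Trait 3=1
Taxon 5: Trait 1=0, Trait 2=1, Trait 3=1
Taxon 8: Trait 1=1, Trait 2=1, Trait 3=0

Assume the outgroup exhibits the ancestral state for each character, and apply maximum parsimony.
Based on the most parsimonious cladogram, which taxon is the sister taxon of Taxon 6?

Taxon 5

Character polarity is set by the outgroup: the derived state is whichever differs from the outgroup's state, so for Trait 1 the derived state is '0', and for the remaining characters it is '1'.
Trait 1: derived state '0' in Taxon 5 only — an autapomorphy, so it tells us nothing about relationships among taxa.
Trait 2 (derived state '1') is shared by all ingroup taxa — unites the whole ingroup.
Only Taxon 5 and Taxon 6 show the derived state '1' for Trait 3, supporting them as a clade.
Most parsimonious ingroup topology: ((Taxon 6,Taxon 5),Taxon 8).
Taxon 6 and Taxon 5 form a cherry on this tree, so they are sister taxa.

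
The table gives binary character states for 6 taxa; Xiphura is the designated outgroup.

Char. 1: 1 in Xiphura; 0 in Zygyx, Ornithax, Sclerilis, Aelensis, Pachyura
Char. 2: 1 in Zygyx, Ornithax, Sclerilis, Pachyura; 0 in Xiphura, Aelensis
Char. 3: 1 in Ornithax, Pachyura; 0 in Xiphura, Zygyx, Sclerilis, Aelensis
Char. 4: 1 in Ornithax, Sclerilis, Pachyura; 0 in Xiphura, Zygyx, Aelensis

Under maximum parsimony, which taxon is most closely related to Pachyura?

Ornithax

Character polarity is set by the outgroup: the derived state is whichever differs from the outgroup's state, so for Char. 1 the derived state is '0', and for the remaining characters it is '1'.
All ingroup taxa share the derived state '0' for Char. 1; it defines the ingroup but does not resolve relationships within it.
Char. 2 (derived state '1') is shared by Ornithax, Pachyura, Sclerilis, and Zygyx — a synapomorphy uniting that clade.
Only Ornithax and Pachyura show the derived state '1' for Char. 3, supporting them as a clade.
Char. 4: derived state '1' in Ornithax, Pachyura, and Sclerilis only — synapomorphy for {Ornithax, Pachyura, Sclerilis}.
Most parsimonious ingroup topology: ((((Pachyura,Ornithax),Sclerilis),Zygyx),Aelensis).
Pachyura and Ornithax form a cherry on this tree, so they are sister taxa.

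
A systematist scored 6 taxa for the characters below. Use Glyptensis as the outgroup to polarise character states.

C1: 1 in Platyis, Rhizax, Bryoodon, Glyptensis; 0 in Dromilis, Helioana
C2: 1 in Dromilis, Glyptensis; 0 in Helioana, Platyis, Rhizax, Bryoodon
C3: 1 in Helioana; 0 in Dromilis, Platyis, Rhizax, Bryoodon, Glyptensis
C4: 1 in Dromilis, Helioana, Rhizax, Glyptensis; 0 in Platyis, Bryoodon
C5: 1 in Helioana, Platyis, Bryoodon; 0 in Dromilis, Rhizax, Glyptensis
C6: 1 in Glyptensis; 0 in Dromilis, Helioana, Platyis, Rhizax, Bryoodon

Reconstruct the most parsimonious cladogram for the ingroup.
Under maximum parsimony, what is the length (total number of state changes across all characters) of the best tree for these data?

Character polarity is set by the outgroup: the derived state is whichever differs from the outgroup's state, so for C1, C2, C4, C6 the derived state is '0', and for the remaining characters it is '1'.
C1 (state '0') occurs in Dromilis and Helioana but conflicts with the nesting implied by the other characters — most parsimoniously interpreted as homoplasy.
C2: derived state '0' in Bryoodon, Helioana, Platyis, and Rhizax only — synapomorphy for {Bryoodon, Helioana, Platyis, Rhizax}.
C3: derived state '1' in Helioana only — an autapomorphy, so it tells us nothing about relationships among taxa.
Only Bryoodon and Platyis show the derived state '0' for C4, supporting them as a clade.
Only Bryoodon, Helioana, and Platyis show the derived state '1' for C5, supporting them as a clade.
All ingroup taxa share the derived state '0' for C6; it defines the ingroup but does not resolve relationships within it.
Most parsimonious ingroup topology: (Dromilis,(((Bryoodon,Platyis),Helioana),Rhizax)).
Changes per character on this tree: C1: 2; C2: 1; C3: 1; C4: 1; C5: 1; C6: 1.
Total = 7.

7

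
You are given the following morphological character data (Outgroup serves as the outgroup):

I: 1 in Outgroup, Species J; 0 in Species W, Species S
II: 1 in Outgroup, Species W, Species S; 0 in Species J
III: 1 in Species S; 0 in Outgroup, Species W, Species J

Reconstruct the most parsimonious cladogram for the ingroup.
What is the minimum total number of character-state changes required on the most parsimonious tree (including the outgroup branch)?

Character polarity is set by the outgroup: the derived state is whichever differs from the outgroup's state, so for I, II the derived state is '0', and for the remaining characters it is '1'.
I (derived state '0') is shared by Species S and Species W — a synapomorphy uniting that clade.
II: derived state '0' in Species J only — an autapomorphy, so it tells us nothing about relationships among taxa.
III: derived state '1' in Species S only — an autapomorphy, so it tells us nothing about relationships among taxa.
Most parsimonious ingroup topology: ((Species W,Species S),Species J).
Changes per character on this tree: I: 1; II: 1; III: 1.
Total = 3.

3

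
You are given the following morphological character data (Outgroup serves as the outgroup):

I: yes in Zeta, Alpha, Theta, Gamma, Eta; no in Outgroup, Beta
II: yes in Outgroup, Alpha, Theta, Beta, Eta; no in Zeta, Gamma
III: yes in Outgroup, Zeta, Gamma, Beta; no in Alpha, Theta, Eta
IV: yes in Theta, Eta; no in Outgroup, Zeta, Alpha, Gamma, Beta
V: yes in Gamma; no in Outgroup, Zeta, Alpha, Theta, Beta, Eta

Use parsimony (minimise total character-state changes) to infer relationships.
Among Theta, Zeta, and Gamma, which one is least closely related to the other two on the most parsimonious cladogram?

Theta

Character polarity is set by the outgroup: the derived state is whichever differs from the outgroup's state, so for II, III the derived state is 'no', and for the remaining characters it is 'yes'.
Only Alpha, Eta, Gamma, Theta, and Zeta show the derived state 'yes' for I, supporting them as a clade.
II: derived state 'no' in Gamma and Zeta only — synapomorphy for {Gamma, Zeta}.
III: derived state 'no' in Alpha, Eta, and Theta only — synapomorphy for {Alpha, Eta, Theta}.
IV: derived state 'yes' in Eta and Theta only — synapomorphy for {Eta, Theta}.
V (derived state 'yes') is unique to Gamma (autapomorphy; uninformative for grouping).
Most parsimonious ingroup topology: (((Zeta,Gamma),(Alpha,(Theta,Eta))),Beta).
Gamma and Zeta share a more recent common ancestor with each other than either does with Theta, so Theta is the least closely related of the three.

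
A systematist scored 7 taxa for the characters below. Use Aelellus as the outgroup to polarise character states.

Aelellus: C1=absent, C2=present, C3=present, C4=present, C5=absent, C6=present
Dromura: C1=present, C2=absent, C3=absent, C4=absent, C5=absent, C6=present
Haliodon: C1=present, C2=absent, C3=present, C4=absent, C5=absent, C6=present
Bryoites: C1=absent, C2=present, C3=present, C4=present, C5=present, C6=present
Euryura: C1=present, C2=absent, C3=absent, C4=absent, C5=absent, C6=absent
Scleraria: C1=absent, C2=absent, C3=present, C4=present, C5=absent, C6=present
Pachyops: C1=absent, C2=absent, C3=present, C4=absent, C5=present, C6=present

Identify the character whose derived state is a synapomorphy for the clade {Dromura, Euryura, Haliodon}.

Character polarity is set by the outgroup: the derived state is whichever differs from the outgroup's state, so for C2, C3, C4, C6 the derived state is 'absent', and for the remaining characters it is 'present'.
C1: derived state 'present' in Dromura, Euryura, and Haliodon only — synapomorphy for {Dromura, Euryura, Haliodon}.
C2: derived state 'absent' in Dromura, Euryura, Haliodon, Pachyops, and Scleraria only — synapomorphy for {Dromura, Euryura, Haliodon, Pachyops, Scleraria}.
C3 (derived state 'absent') is shared by Dromura and Euryura — a synapomorphy uniting that clade.
Only Dromura, Euryura, Haliodon, and Pachyops show the derived state 'absent' for C4, supporting them as a clade.
C5 (state 'present') occurs in Bryoites and Pachyops but conflicts with the nesting implied by the other characters — most parsimoniously interpreted as homoplasy.
C6: derived state 'absent' in Euryura only — an autapomorphy, so it tells us nothing about relationships among taxa.
Most parsimonious ingroup topology: (((((Dromura,Euryura),Haliodon),Pachyops),Scleraria),Bryoites).
The clade {Dromura, Euryura, Haliodon} is supported by C1: its derived state 'present' occurs in exactly those taxa and in no other taxon (including the outgroup).

C1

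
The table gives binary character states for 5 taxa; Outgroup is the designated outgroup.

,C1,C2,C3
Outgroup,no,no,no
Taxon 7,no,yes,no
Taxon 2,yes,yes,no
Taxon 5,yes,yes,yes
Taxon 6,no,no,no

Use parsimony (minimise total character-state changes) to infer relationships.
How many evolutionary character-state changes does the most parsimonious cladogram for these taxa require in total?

3

The outgroup has state 'no' for every character, so 'yes' is the derived state throughout.
Only Taxon 2 and Taxon 5 show the derived state 'yes' for C1, supporting them as a clade.
Only Taxon 2, Taxon 5, and Taxon 7 show the derived state 'yes' for C2, supporting them as a clade.
C3 (derived state 'yes') is unique to Taxon 5 (autapomorphy; uninformative for grouping).
Most parsimonious ingroup topology: ((Taxon 7,(Taxon 2,Taxon 5)),Taxon 6).
Changes per character on this tree: C1: 1; C2: 1; C3: 1.
Total = 3.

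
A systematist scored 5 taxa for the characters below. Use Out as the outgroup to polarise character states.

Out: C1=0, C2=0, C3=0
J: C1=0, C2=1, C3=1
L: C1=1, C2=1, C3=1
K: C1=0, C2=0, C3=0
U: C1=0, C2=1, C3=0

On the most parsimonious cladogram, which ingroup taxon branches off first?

The outgroup has state '0' for every character, so '1' is the derived state throughout.
C1: derived state '1' in L only — an autapomorphy, so it tells us nothing about relationships among taxa.
Only J, L, and U show the derived state '1' for C2, supporting them as a clade.
C3: derived state '1' in J and L only — synapomorphy for {J, L}.
Most parsimonious ingroup topology: (((J,L),U),K).
K is sister to the clade containing all other ingroup taxa, so it is the earliest-diverging (most basal) ingroup lineage.

K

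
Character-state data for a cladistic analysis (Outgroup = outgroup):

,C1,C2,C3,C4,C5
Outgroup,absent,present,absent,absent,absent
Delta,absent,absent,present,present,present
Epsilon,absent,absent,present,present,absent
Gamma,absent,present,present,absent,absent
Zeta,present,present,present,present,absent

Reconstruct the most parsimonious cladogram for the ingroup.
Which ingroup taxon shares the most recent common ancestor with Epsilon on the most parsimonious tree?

Character polarity is set by the outgroup: the derived state is whichever differs from the outgroup's state, so for C2 the derived state is 'absent', and for the remaining characters it is 'present'.
C1 (derived state 'present') is unique to Zeta (autapomorphy; uninformative for grouping).
C2: derived state 'absent' in Delta and Epsilon only — synapomorphy for {Delta, Epsilon}.
All ingroup taxa share the derived state 'present' for C3; it defines the ingroup but does not resolve relationships within it.
C4 (derived state 'present') is shared by Delta, Epsilon, and Zeta — a synapomorphy uniting that clade.
C5 (derived state 'present') is unique to Delta (autapomorphy; uninformative for grouping).
Most parsimonious ingroup topology: (((Delta,Epsilon),Zeta),Gamma).
Epsilon and Delta form a cherry on this tree, so they are sister taxa.

Delta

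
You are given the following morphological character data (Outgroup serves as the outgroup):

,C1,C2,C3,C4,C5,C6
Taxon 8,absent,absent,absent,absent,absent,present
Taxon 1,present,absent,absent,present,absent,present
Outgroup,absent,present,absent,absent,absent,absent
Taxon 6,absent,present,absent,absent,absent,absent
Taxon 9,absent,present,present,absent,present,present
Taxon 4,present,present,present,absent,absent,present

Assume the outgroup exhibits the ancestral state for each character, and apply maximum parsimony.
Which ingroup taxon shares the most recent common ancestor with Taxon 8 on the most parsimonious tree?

Taxon 1

Character polarity is set by the outgroup: the derived state is whichever differs from the outgroup's state, so for C2 the derived state is 'absent', and for the remaining characters it is 'present'.
C1 groups Taxon 1 and Taxon 4, which is incompatible with the clades supported by the remaining characters; treating it as convergent (homoplasy) costs fewer steps than any alternative tree.
C2: derived state 'absent' in Taxon 1 and Taxon 8 only — synapomorphy for {Taxon 1, Taxon 8}.
C3 (derived state 'present') is shared by Taxon 4 and Taxon 9 — a synapomorphy uniting that clade.
C4: derived state 'present' in Taxon 1 only — an autapomorphy, so it tells us nothing about relationships among taxa.
C5 (derived state 'present') is unique to Taxon 9 (autapomorphy; uninformative for grouping).
C6 (derived state 'present') is shared by Taxon 1, Taxon 4, Taxon 8, and Taxon 9 — a synapomorphy uniting that clade.
Most parsimonious ingroup topology: (((Taxon 4,Taxon 9),(Taxon 1,Taxon 8)),Taxon 6).
Taxon 8 and Taxon 1 form a cherry on this tree, so they are sister taxa.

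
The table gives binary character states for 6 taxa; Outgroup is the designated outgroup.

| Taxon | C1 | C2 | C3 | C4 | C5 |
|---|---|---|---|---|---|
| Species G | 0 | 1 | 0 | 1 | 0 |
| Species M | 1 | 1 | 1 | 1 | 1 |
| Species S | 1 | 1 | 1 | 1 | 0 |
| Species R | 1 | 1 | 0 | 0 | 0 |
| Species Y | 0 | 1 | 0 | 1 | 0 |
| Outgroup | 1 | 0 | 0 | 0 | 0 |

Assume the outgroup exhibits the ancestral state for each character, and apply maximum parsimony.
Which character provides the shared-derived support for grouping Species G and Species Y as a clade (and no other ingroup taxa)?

C1

Character polarity is set by the outgroup: the derived state is whichever differs from the outgroup's state, so for C1 the derived state is '0', and for the remaining characters it is '1'.
Only Species G and Species Y show the derived state '0' for C1, supporting them as a clade.
C2 (derived state '1') is shared by all ingroup taxa — unites the whole ingroup.
C3 (derived state '1') is shared by Species M and Species S — a synapomorphy uniting that clade.
C4 (derived state '1') is shared by Species G, Species M, Species S, and Species Y — a synapomorphy uniting that clade.
C5 (derived state '1') is unique to Species M (autapomorphy; uninformative for grouping).
Most parsimonious ingroup topology: (((Species G,Species Y),(Species S,Species M)),Species R).
The clade {Species G, Species Y} is supported by C1: its derived state '0' occurs in exactly those taxa and in no other taxon (including the outgroup).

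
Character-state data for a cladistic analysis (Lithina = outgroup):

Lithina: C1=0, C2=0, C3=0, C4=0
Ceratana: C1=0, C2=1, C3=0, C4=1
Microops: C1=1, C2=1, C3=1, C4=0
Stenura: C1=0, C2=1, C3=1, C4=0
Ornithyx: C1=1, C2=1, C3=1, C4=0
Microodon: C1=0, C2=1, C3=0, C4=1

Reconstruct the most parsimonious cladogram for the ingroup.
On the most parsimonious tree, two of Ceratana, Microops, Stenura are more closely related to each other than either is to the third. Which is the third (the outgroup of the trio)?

Ceratana

The outgroup has state '0' for every character, so '1' is the derived state throughout.
C1 (derived state '1') is shared by Microops and Ornithyx — a synapomorphy uniting that clade.
All ingroup taxa share the derived state '1' for C2; it defines the ingroup but does not resolve relationships within it.
Only Microops, Ornithyx, and Stenura show the derived state '1' for C3, supporting them as a clade.
C4: derived state '1' in Ceratana and Microodon only — synapomorphy for {Ceratana, Microodon}.
Most parsimonious ingroup topology: ((Ceratana,Microodon),((Microops,Ornithyx),Stenura)).
Microops and Stenura share a more recent common ancestor with each other than either does with Ceratana, so Ceratana is the least closely related of the three.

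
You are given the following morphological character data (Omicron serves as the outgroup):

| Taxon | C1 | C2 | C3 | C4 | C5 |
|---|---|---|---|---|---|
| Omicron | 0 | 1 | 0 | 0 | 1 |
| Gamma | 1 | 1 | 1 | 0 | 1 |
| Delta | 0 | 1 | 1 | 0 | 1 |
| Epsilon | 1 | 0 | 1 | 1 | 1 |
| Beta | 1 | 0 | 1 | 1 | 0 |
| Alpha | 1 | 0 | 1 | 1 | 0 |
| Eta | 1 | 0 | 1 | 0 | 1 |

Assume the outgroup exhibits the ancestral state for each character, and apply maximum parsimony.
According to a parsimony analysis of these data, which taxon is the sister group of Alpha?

Beta

Character polarity is set by the outgroup: the derived state is whichever differs from the outgroup's state, so for C2, C5 the derived state is '0', and for the remaining characters it is '1'.
C1: derived state '1' in Alpha, Beta, Epsilon, Eta, and Gamma only — synapomorphy for {Alpha, Beta, Epsilon, Eta, Gamma}.
Only Alpha, Beta, Epsilon, and Eta show the derived state '0' for C2, supporting them as a clade.
All ingroup taxa share the derived state '1' for C3; it defines the ingroup but does not resolve relationships within it.
Only Alpha, Beta, and Epsilon show the derived state '1' for C4, supporting them as a clade.
Only Alpha and Beta show the derived state '0' for C5, supporting them as a clade.
Most parsimonious ingroup topology: ((Gamma,((Epsilon,(Beta,Alpha)),Eta)),Delta).
Alpha and Beta form a cherry on this tree, so they are sister taxa.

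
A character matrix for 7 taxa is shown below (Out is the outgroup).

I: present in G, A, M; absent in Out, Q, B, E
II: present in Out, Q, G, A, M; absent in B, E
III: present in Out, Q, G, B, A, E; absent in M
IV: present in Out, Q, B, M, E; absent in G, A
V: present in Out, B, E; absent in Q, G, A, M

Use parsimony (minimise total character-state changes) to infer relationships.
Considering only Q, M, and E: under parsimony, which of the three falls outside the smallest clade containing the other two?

Character polarity is set by the outgroup: the derived state is whichever differs from the outgroup's state, so for II, III, IV, V the derived state is 'absent', and for the remaining characters it is 'present'.
I (derived state 'present') is shared by A, G, and M — a synapomorphy uniting that clade.
II (derived state 'absent') is shared by B and E — a synapomorphy uniting that clade.
III (derived state 'absent') is unique to M (autapomorphy; uninformative for grouping).
IV (derived state 'absent') is shared by A and G — a synapomorphy uniting that clade.
Only A, G, M, and Q show the derived state 'absent' for V, supporting them as a clade.
Most parsimonious ingroup topology: ((Q,((G,A),M)),(B,E)).
Q and M share a more recent common ancestor with each other than either does with E, so E is the least closely related of the three.

E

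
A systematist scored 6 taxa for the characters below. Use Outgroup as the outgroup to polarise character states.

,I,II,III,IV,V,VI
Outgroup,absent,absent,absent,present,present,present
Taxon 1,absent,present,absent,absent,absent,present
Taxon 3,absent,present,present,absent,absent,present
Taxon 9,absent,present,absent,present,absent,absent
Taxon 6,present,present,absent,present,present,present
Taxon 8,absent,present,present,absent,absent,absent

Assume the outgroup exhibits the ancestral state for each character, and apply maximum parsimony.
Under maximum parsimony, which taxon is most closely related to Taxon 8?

Character polarity is set by the outgroup: the derived state is whichever differs from the outgroup's state, so for IV, V, VI the derived state is 'absent', and for the remaining characters it is 'present'.
I: derived state 'present' in Taxon 6 only — an autapomorphy, so it tells us nothing about relationships among taxa.
All ingroup taxa share the derived state 'present' for II; it defines the ingroup but does not resolve relationships within it.
Only Taxon 3 and Taxon 8 show the derived state 'present' for III, supporting them as a clade.
IV (derived state 'absent') is shared by Taxon 1, Taxon 3, and Taxon 8 — a synapomorphy uniting that clade.
Only Taxon 1, Taxon 3, Taxon 8, and Taxon 9 show the derived state 'absent' for V, supporting them as a clade.
VI (state 'absent') occurs in Taxon 8 and Taxon 9 but conflicts with the nesting implied by the other characters — most parsimoniously interpreted as homoplasy.
Most parsimonious ingroup topology: (((Taxon 1,(Taxon 3,Taxon 8)),Taxon 9),Taxon 6).
Taxon 8 and Taxon 3 form a cherry on this tree, so they are sister taxa.

Taxon 3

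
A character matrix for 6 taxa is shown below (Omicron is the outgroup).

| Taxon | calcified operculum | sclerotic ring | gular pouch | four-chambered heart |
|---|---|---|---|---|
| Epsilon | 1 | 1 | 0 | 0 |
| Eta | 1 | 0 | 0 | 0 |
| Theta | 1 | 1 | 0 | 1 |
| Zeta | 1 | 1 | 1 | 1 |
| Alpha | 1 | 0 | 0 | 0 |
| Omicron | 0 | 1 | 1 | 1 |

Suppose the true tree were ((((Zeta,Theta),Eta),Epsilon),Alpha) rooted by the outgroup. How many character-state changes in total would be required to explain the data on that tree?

7

Map each character onto ((((Zeta,Theta),Eta),Epsilon),Alpha) (rooted by Omicron) and count the minimum state changes it requires (Fitch parsimony):
calcified operculum: 1; sclerotic ring: 2; gular pouch: 2; four-chambered heart: 2.
Total tree length = 7.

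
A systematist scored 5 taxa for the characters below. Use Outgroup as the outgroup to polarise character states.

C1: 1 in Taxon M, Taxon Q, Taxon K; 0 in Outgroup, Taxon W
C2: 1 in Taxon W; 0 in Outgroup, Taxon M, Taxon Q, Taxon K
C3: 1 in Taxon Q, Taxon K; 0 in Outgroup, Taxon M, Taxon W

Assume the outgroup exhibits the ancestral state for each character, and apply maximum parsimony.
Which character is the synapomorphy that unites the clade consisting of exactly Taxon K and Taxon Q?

The outgroup has state '0' for every character, so '1' is the derived state throughout.
Only Taxon K, Taxon M, and Taxon Q show the derived state '1' for C1, supporting them as a clade.
C2: derived state '1' in Taxon W only — an autapomorphy, so it tells us nothing about relationships among taxa.
C3: derived state '1' in Taxon K and Taxon Q only — synapomorphy for {Taxon K, Taxon Q}.
Most parsimonious ingroup topology: ((Taxon M,(Taxon Q,Taxon K)),Taxon W).
The clade {Taxon K, Taxon Q} is supported by C3: its derived state '1' occurs in exactly those taxa and in no other taxon (including the outgroup).

C3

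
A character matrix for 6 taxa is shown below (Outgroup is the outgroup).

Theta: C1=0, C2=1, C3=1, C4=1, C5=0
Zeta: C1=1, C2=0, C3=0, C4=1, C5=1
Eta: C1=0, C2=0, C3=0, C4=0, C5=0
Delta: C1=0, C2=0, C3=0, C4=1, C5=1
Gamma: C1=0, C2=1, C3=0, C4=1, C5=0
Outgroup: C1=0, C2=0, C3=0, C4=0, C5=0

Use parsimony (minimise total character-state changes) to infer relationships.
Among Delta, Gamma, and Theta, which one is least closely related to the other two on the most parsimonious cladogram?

The outgroup has state '0' for every character, so '1' is the derived state throughout.
C1: derived state '1' in Zeta only — an autapomorphy, so it tells us nothing about relationships among taxa.
C2: derived state '1' in Gamma and Theta only — synapomorphy for {Gamma, Theta}.
C3: derived state '1' in Theta only — an autapomorphy, so it tells us nothing about relationships among taxa.
C4: derived state '1' in Delta, Gamma, Theta, and Zeta only — synapomorphy for {Delta, Gamma, Theta, Zeta}.
Only Delta and Zeta show the derived state '1' for C5, supporting them as a clade.
Most parsimonious ingroup topology: (((Gamma,Theta),(Zeta,Delta)),Eta).
Gamma and Theta share a more recent common ancestor with each other than either does with Delta, so Delta is the least closely related of the three.

Delta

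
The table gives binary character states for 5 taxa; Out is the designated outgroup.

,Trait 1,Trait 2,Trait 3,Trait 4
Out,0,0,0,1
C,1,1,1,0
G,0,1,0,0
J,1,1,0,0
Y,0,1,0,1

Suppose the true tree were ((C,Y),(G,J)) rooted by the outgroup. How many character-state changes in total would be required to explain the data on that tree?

6

Map each character onto ((C,Y),(G,J)) (rooted by Out) and count the minimum state changes it requires (Fitch parsimony):
Trait 1: 2; Trait 2: 1; Trait 3: 1; Trait 4: 2.
Total tree length = 6.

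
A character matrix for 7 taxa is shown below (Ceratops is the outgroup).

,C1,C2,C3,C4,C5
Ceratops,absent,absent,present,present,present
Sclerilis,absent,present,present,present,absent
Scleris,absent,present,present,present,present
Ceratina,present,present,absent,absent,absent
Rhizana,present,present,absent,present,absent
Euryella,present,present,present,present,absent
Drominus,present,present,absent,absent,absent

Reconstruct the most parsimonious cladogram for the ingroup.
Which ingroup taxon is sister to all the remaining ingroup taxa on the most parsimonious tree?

Scleris

Character polarity is set by the outgroup: the derived state is whichever differs from the outgroup's state, so for C3, C4, C5 the derived state is 'absent', and for the remaining characters it is 'present'.
C1 (derived state 'present') is shared by Ceratina, Drominus, Euryella, and Rhizana — a synapomorphy uniting that clade.
All ingroup taxa share the derived state 'present' for C2; it defines the ingroup but does not resolve relationships within it.
C3: derived state 'absent' in Ceratina, Drominus, and Rhizana only — synapomorphy for {Ceratina, Drominus, Rhizana}.
Only Ceratina and Drominus show the derived state 'absent' for C4, supporting them as a clade.
Only Ceratina, Drominus, Euryella, Rhizana, and Sclerilis show the derived state 'absent' for C5, supporting them as a clade.
Most parsimonious ingroup topology: ((Sclerilis,(((Ceratina,Drominus),Rhizana),Euryella)),Scleris).
Scleris is sister to the clade containing all other ingroup taxa, so it is the earliest-diverging (most basal) ingroup lineage.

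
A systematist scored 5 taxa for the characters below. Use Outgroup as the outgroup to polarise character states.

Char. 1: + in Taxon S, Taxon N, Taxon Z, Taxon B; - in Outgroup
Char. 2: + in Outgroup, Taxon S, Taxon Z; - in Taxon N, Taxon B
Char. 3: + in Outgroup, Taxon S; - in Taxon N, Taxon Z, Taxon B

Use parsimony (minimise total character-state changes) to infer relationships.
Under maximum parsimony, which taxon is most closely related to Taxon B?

Character polarity is set by the outgroup: the derived state is whichever differs from the outgroup's state, so for Char. 2, Char. 3 the derived state is '-', and for the remaining characters it is '+'.
All ingroup taxa share the derived state '+' for Char. 1; it defines the ingroup but does not resolve relationships within it.
Char. 2 (derived state '-') is shared by Taxon B and Taxon N — a synapomorphy uniting that clade.
Char. 3: derived state '-' in Taxon B, Taxon N, and Taxon Z only — synapomorphy for {Taxon B, Taxon N, Taxon Z}.
Most parsimonious ingroup topology: (Taxon S,((Taxon N,Taxon B),Taxon Z)).
Taxon B and Taxon N form a cherry on this tree, so they are sister taxa.

Taxon N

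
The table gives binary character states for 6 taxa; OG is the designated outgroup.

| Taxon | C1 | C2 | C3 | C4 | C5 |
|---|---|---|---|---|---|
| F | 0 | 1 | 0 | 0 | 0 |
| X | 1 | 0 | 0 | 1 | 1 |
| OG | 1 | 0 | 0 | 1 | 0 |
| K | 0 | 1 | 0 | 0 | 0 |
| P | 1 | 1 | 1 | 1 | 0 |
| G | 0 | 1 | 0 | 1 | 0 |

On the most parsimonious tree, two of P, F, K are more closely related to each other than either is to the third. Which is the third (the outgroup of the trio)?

Character polarity is set by the outgroup: the derived state is whichever differs from the outgroup's state, so for C1, C4 the derived state is '0', and for the remaining characters it is '1'.
C1 (derived state '0') is shared by F, G, and K — a synapomorphy uniting that clade.
C2: derived state '1' in F, G, K, and P only — synapomorphy for {F, G, K, P}.
C3 (derived state '1') is unique to P (autapomorphy; uninformative for grouping).
Only F and K show the derived state '0' for C4, supporting them as a clade.
C5 (derived state '1') is unique to X (autapomorphy; uninformative for grouping).
Most parsimonious ingroup topology: ((((F,K),G),P),X).
K and F share a more recent common ancestor with each other than either does with P, so P is the least closely related of the three.

P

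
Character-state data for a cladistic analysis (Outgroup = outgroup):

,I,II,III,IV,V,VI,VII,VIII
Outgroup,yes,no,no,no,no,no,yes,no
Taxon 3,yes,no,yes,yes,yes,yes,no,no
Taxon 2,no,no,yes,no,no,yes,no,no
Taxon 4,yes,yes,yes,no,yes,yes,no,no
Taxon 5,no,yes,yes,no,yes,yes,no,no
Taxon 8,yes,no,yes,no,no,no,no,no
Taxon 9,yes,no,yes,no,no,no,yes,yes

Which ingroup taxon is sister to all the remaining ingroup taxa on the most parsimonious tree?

Character polarity is set by the outgroup: the derived state is whichever differs from the outgroup's state, so for I, VII the derived state is 'no', and for the remaining characters it is 'yes'.
I groups Taxon 2 and Taxon 5, which is incompatible with the clades supported by the remaining characters; treating it as convergent (homoplasy) costs fewer steps than any alternative tree.
II: derived state 'yes' in Taxon 4 and Taxon 5 only — synapomorphy for {Taxon 4, Taxon 5}.
All ingroup taxa share the derived state 'yes' for III; it defines the ingroup but does not resolve relationships within it.
IV (derived state 'yes') is unique to Taxon 3 (autapomorphy; uninformative for grouping).
V: derived state 'yes' in Taxon 3, Taxon 4, and Taxon 5 only — synapomorphy for {Taxon 3, Taxon 4, Taxon 5}.
VI: derived state 'yes' in Taxon 2, Taxon 3, Taxon 4, and Taxon 5 only — synapomorphy for {Taxon 2, Taxon 3, Taxon 4, Taxon 5}.
Only Taxon 2, Taxon 3, Taxon 4, Taxon 5, and Taxon 8 show the derived state 'no' for VII, supporting them as a clade.
VIII: derived state 'yes' in Taxon 9 only — an autapomorphy, so it tells us nothing about relationships among taxa.
Most parsimonious ingroup topology: ((((Taxon 3,(Taxon 4,Taxon 5)),Taxon 2),Taxon 8),Taxon 9).
Taxon 9 is sister to the clade containing all other ingroup taxa, so it is the earliest-diverging (most basal) ingroup lineage.

Taxon 9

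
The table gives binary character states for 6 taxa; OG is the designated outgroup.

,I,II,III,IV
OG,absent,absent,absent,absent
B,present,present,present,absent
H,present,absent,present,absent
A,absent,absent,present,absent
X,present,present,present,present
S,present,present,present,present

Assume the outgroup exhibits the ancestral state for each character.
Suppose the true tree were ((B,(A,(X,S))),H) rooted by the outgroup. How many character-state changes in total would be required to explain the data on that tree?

6

Map each character onto ((B,(A,(X,S))),H) (rooted by OG) and count the minimum state changes it requires (Fitch parsimony):
I: 2; II: 2; III: 1; IV: 1.
Total tree length = 6.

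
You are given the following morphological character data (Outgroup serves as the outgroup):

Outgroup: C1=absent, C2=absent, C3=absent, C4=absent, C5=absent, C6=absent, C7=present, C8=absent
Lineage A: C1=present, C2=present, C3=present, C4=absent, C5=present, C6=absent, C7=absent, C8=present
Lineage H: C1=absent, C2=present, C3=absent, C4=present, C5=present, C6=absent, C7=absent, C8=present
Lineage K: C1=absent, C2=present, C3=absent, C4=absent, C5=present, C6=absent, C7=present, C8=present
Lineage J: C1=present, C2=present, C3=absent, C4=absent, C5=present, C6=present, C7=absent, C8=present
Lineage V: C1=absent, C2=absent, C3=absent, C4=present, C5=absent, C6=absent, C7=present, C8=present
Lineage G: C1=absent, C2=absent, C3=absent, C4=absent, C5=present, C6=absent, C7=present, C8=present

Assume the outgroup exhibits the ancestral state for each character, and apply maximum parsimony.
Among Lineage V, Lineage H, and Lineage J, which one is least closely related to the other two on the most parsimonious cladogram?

Character polarity is set by the outgroup: the derived state is whichever differs from the outgroup's state, so for C7 the derived state is 'absent', and for the remaining characters it is 'present'.
C1: derived state 'present' in Lineage A and Lineage J only — synapomorphy for {Lineage A, Lineage J}.
C2: derived state 'present' in Lineage A, Lineage H, Lineage J, and Lineage K only — synapomorphy for {Lineage A, Lineage H, Lineage J, Lineage K}.
C3 (derived state 'present') is unique to Lineage A (autapomorphy; uninformative for grouping).
C4 groups Lineage H and Lineage V, which is incompatible with the clades supported by the remaining characters; treating it as convergent (homoplasy) costs fewer steps than any alternative tree.
Only Lineage A, Lineage G, Lineage H, Lineage J, and Lineage K show the derived state 'present' for C5, supporting them as a clade.
C6: derived state 'present' in Lineage J only — an autapomorphy, so it tells us nothing about relationships among taxa.
C7 (derived state 'absent') is shared by Lineage A, Lineage H, and Lineage J — a synapomorphy uniting that clade.
C8 (derived state 'present') is shared by all ingroup taxa — unites the whole ingroup.
Most parsimonious ingroup topology: (((((Lineage A,Lineage J),Lineage H),Lineage K),Lineage G),Lineage V).
Lineage J and Lineage H share a more recent common ancestor with each other than either does with Lineage V, so Lineage V is the least closely related of the three.

Lineage V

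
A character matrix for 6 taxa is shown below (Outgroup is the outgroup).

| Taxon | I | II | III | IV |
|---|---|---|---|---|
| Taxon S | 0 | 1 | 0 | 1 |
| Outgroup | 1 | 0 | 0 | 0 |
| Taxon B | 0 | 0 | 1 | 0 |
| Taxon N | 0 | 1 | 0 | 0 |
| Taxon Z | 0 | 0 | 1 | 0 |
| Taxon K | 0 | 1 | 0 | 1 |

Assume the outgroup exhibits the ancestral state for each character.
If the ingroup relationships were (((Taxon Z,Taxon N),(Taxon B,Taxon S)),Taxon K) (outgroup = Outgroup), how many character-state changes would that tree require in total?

Map each character onto (((Taxon Z,Taxon N),(Taxon B,Taxon S)),Taxon K) (rooted by Outgroup) and count the minimum state changes it requires (Fitch parsimony):
I: 1; II: 3; III: 2; IV: 2.
Total tree length = 8.

8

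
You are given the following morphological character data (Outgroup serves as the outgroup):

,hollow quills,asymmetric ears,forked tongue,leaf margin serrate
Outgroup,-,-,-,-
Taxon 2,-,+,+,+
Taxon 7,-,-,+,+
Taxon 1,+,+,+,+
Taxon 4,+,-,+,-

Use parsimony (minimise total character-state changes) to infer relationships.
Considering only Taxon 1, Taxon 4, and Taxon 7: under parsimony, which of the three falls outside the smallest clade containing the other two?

The outgroup has state '-' for every character, so '+' is the derived state throughout.
hollow quills (state '+') occurs in Taxon 1 and Taxon 4 but conflicts with the nesting implied by the other characters — most parsimoniously interpreted as homoplasy.
asymmetric ears (derived state '+') is shared by Taxon 1 and Taxon 2 — a synapomorphy uniting that clade.
All ingroup taxa share the derived state '+' for forked tongue; it defines the ingroup but does not resolve relationships within it.
leaf margin serrate (derived state '+') is shared by Taxon 1, Taxon 2, and Taxon 7 — a synapomorphy uniting that clade.
Most parsimonious ingroup topology: (((Taxon 2,Taxon 1),Taxon 7),Taxon 4).
Taxon 1 and Taxon 7 share a more recent common ancestor with each other than either does with Taxon 4, so Taxon 4 is the least closely related of the three.

Taxon 4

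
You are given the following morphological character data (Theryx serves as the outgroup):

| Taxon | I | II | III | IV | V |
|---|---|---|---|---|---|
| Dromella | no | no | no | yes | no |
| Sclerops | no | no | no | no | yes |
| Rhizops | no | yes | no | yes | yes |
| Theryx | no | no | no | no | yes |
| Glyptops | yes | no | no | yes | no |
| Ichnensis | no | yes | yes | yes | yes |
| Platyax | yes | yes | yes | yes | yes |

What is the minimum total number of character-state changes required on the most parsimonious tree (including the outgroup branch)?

Character polarity is set by the outgroup: the derived state is whichever differs from the outgroup's state, so for V the derived state is 'no', and for the remaining characters it is 'yes'.
I groups Glyptops and Platyax, which is incompatible with the clades supported by the remaining characters; treating it as convergent (homoplasy) costs fewer steps than any alternative tree.
II (derived state 'yes') is shared by Ichnensis, Platyax, and Rhizops — a synapomorphy uniting that clade.
III: derived state 'yes' in Ichnensis and Platyax only — synapomorphy for {Ichnensis, Platyax}.
Only Dromella, Glyptops, Ichnensis, Platyax, and Rhizops show the derived state 'yes' for IV, supporting them as a clade.
Only Dromella and Glyptops show the derived state 'no' for V, supporting them as a clade.
Most parsimonious ingroup topology: ((((Ichnensis,Platyax),Rhizops),(Dromella,Glyptops)),Sclerops).
Changes per character on this tree: I: 2; II: 1; III: 1; IV: 1; V: 1.
Total = 6.

6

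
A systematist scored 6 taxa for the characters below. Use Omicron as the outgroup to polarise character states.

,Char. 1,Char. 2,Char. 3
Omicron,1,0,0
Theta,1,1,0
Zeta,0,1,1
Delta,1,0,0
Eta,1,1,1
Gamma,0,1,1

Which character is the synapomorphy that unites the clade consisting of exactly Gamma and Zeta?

Character polarity is set by the outgroup: the derived state is whichever differs from the outgroup's state, so for Char. 1 the derived state is '0', and for the remaining characters it is '1'.
Char. 1 (derived state '0') is shared by Gamma and Zeta — a synapomorphy uniting that clade.
Only Eta, Gamma, Theta, and Zeta show the derived state '1' for Char. 2, supporting them as a clade.
Only Eta, Gamma, and Zeta show the derived state '1' for Char. 3, supporting them as a clade.
Most parsimonious ingroup topology: ((Theta,((Zeta,Gamma),Eta)),Delta).
The clade {Gamma, Zeta} is supported by Char. 1: its derived state '0' occurs in exactly those taxa and in no other taxon (including the outgroup).

Char. 1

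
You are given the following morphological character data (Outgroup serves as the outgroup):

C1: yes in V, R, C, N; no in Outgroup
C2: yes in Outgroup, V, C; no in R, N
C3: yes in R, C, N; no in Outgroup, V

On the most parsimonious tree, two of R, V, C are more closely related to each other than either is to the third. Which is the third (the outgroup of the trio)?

V

Character polarity is set by the outgroup: the derived state is whichever differs from the outgroup's state, so for C2 the derived state is 'no', and for the remaining characters it is 'yes'.
All ingroup taxa share the derived state 'yes' for C1; it defines the ingroup but does not resolve relationships within it.
C2 (derived state 'no') is shared by N and R — a synapomorphy uniting that clade.
C3: derived state 'yes' in C, N, and R only — synapomorphy for {C, N, R}.
Most parsimonious ingroup topology: (V,((R,N),C)).
R and C share a more recent common ancestor with each other than either does with V, so V is the least closely related of the three.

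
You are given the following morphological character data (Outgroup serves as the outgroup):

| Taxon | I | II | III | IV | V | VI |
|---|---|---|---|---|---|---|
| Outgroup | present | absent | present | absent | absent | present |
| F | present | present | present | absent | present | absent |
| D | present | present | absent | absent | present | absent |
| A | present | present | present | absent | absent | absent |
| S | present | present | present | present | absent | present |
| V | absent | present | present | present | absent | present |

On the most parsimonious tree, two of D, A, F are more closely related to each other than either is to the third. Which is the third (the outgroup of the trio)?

Character polarity is set by the outgroup: the derived state is whichever differs from the outgroup's state, so for I, III, VI the derived state is 'absent', and for the remaining characters it is 'present'.
I: derived state 'absent' in V only — an autapomorphy, so it tells us nothing about relationships among taxa.
II (derived state 'present') is shared by all ingroup taxa — unites the whole ingroup.
III (derived state 'absent') is unique to D (autapomorphy; uninformative for grouping).
Only S and V show the derived state 'present' for IV, supporting them as a clade.
V: derived state 'present' in D and F only — synapomorphy for {D, F}.
VI: derived state 'absent' in A, D, and F only — synapomorphy for {A, D, F}.
Most parsimonious ingroup topology: (((F,D),A),(S,V)).
F and D share a more recent common ancestor with each other than either does with A, so A is the least closely related of the three.

A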